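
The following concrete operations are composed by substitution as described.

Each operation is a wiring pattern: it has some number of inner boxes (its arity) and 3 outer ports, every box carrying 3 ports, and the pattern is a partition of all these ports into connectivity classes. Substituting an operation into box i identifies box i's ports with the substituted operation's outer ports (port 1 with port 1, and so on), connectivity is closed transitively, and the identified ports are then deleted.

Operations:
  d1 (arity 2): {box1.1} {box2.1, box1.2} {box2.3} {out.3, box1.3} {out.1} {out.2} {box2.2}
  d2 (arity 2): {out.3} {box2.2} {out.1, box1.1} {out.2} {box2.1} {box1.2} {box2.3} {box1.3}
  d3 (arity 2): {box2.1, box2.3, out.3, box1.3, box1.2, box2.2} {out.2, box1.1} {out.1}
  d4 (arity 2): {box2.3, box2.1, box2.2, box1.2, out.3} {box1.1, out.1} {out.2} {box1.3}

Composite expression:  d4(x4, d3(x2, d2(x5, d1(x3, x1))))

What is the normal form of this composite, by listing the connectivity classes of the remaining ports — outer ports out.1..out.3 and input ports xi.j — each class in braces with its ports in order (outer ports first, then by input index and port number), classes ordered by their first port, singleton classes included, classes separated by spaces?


{out.1, x4.1} {out.2} {out.3, x2.1, x2.2, x2.3, x4.2, x5.1} {x1.1, x3.2} {x1.2} {x1.3} {x3.1} {x3.3} {x4.3} {x5.2} {x5.3}

Substituting into d4 glues patterns; closure does the rest.
after d1, the pattern on (x3, x1) reads {out.1} {out.2} {out.3, x3.3} {x1.1, x3.2} {x1.2} {x1.3} {x3.1} (out.j = its outer ports)
after d2, the pattern on (x5, x3, x1) reads {out.1, x5.1} {out.2} {out.3} {x1.1, x3.2} {x1.2} {x1.3} {x3.1} {x3.3} {x5.2} {x5.3} (out.j = its outer ports)
after d3, the pattern on (x2, x5, x3, x1) reads {out.1} {out.2, x2.1} {out.3, x2.2, x2.3, x5.1} {x1.1, x3.2} {x1.2} {x1.3} {x3.1} {x3.3} {x5.2} {x5.3} (out.j = its outer ports)
after d4, the pattern on (x4, x2, x5, x3, x1) reads {out.1, x4.1} {out.2} {out.3, x2.1, x2.2, x2.3, x4.2, x5.1} {x1.1, x3.2} {x1.2} {x1.3} {x3.1} {x3.3} {x4.3} {x5.2} {x5.3} (out.j = its outer ports)


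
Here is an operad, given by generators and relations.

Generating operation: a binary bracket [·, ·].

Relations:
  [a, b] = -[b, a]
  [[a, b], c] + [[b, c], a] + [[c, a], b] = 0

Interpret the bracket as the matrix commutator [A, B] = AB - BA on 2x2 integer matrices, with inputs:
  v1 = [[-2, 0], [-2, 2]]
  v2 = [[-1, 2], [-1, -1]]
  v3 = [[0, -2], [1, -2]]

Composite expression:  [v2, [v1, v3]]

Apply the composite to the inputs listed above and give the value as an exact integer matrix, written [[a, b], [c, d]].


[v1, v3] = [[-4, 8], [0, 4]]
[v2, [v1, v3]] = [[8, 16], [8, -8]]

[[8, 16], [8, -8]]


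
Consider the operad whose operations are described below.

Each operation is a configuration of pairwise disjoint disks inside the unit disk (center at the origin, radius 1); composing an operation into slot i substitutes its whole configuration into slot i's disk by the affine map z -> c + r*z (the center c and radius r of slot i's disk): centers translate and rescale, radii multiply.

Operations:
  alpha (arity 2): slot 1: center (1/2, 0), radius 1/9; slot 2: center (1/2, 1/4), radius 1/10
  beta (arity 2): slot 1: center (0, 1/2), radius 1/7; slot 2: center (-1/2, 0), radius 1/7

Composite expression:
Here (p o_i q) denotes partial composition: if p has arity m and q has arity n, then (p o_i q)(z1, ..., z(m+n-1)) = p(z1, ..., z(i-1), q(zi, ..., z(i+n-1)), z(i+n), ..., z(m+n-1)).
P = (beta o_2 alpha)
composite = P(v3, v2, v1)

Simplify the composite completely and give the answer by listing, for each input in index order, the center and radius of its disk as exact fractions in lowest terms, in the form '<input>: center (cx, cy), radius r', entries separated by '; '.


Only the slot chain above each v matters under beta; compose those maps.
tracing v3 down its 1-map path: center (0, 1/2), radius 1/7
tracing v2 down its 2-map path: center (-3/7, 0), radius 1/63
tracing v1 down its 2-map path: center (-3/7, 1/28), radius 1/70

v1: center (-3/7, 1/28), radius 1/70; v2: center (-3/7, 0), radius 1/63; v3: center (0, 1/2), radius 1/7


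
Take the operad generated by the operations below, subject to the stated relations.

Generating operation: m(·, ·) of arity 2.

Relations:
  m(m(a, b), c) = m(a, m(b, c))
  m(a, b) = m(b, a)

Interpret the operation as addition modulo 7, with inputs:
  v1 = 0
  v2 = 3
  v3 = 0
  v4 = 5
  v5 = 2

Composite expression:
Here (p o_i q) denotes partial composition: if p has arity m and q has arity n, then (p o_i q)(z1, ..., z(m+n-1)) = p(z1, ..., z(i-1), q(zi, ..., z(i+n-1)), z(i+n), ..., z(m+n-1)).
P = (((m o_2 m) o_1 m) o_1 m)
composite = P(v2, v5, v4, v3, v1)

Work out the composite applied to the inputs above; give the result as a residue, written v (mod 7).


3 (mod 7)


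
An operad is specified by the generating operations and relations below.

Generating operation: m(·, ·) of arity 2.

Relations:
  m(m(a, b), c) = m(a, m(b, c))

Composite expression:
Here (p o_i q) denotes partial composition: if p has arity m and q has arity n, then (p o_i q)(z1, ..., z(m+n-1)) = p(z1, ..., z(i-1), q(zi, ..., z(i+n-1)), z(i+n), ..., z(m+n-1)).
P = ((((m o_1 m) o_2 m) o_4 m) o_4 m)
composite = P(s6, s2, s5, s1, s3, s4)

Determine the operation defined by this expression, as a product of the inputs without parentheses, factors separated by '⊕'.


s6 ⊕ s2 ⊕ s5 ⊕ s1 ⊕ s3 ⊕ s4

All parenthesizations of m agree; list the s-inputs left to right.
m(s2, s5) spells out as s2 ⊕ s5
m(s6, m(s2, s5)) spells out as s6 ⊕ s2 ⊕ s5
m(s1, s3) spells out as s1 ⊕ s3
m(m(s1, s3), s4) spells out as s1 ⊕ s3 ⊕ s4
m(m(s6, m(s2, s5)), m(m(s1, s3), s4)) spells out as s6 ⊕ s2 ⊕ s5 ⊕ s1 ⊕ s3 ⊕ s4


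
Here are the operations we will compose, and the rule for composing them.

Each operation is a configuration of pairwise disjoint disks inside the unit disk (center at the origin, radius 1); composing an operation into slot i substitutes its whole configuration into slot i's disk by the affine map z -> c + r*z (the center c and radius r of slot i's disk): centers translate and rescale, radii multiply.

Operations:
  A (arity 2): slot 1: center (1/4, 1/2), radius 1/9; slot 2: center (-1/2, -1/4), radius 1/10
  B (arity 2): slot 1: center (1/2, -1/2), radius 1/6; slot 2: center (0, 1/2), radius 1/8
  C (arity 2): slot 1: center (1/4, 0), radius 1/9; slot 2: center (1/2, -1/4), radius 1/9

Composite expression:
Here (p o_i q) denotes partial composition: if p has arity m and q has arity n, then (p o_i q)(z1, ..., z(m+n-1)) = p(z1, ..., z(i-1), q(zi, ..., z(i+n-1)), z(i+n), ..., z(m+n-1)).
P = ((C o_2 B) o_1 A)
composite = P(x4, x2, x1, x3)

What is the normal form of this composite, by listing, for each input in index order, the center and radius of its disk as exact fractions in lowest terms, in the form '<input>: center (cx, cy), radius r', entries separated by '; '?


x1: center (5/9, -11/36), radius 1/54; x2: center (7/36, -1/36), radius 1/90; x3: center (1/2, -7/36), radius 1/72; x4: center (5/18, 1/18), radius 1/81

Only the slot chain above each x matters under C; compose those maps.
x4 passes through 2 substitutions, ending at center (5/18, 1/18), radius 1/81
x2 passes through 2 substitutions, ending at center (7/36, -1/36), radius 1/90
x1 passes through 2 substitutions, ending at center (5/9, -11/36), radius 1/54
x3 passes through 2 substitutions, ending at center (1/2, -7/36), radius 1/72


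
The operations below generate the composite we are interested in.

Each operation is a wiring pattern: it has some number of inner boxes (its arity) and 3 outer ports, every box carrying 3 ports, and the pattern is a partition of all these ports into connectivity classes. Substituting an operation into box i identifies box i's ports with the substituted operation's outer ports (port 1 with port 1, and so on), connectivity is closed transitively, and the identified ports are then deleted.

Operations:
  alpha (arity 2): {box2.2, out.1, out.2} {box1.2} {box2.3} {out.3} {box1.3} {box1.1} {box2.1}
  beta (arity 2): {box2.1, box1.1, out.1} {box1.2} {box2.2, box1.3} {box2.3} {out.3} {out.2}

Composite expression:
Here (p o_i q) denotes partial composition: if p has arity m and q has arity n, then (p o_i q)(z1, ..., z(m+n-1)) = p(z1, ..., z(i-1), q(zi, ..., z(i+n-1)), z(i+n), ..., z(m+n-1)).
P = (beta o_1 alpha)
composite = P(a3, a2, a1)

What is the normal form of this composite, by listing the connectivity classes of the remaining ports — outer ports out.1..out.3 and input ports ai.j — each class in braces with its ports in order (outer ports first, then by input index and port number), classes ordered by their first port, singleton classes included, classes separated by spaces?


{out.1, a1.1, a2.2} {out.2} {out.3} {a1.2} {a1.3} {a2.1} {a2.3} {a3.1} {a3.2} {a3.3}

Treat the ports identified at beta as solder joints: merge, then drop.
stage alpha: inputs (a3, a2), connectivity {out.1, out.2, a2.2} {out.3} {a2.1} {a2.3} {a3.1} {a3.2} {a3.3}, out.j its boundary
stage beta: inputs (a3, a2, a1), connectivity {out.1, a1.1, a2.2} {out.2} {out.3} {a1.2} {a1.3} {a2.1} {a2.3} {a3.1} {a3.2} {a3.3}, out.j its boundary


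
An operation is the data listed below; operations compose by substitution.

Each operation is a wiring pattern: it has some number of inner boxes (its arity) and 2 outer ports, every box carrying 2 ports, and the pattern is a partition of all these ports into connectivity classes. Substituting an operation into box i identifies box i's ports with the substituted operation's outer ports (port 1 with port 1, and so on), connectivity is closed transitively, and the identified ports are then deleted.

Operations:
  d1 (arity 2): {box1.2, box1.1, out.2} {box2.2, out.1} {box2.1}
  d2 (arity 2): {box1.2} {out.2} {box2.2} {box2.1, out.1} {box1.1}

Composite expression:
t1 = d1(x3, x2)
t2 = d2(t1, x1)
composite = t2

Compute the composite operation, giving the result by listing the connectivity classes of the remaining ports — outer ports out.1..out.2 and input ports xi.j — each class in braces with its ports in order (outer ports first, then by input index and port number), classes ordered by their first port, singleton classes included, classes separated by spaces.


{out.1, x1.1} {out.2} {x1.2} {x2.1} {x2.2} {x3.1, x3.2}

Connectivity passes through glued d2-boundaries; trace each wire chain.
stage d1: inputs (x3, x2), connectivity {out.1, x2.2} {out.2, x3.1, x3.2} {x2.1}, out.j its boundary
stage d2: inputs (x3, x2, x1), connectivity {out.1, x1.1} {out.2} {x1.2} {x2.1} {x2.2} {x3.1, x3.2}, out.j its boundary


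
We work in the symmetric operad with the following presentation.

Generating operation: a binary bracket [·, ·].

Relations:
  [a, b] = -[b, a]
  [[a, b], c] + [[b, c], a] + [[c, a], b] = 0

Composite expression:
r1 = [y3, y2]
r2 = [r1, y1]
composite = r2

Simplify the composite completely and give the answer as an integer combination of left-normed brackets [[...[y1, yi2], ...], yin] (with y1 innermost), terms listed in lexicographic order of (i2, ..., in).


[[y1, y2], y3] - [[y1, y3], y2]

Skip Jacobi rewriting: expand, keep y1-initial words, read off terms.
Composite bracket: [[y3, y2], y1]
Expanding via [a, b] = ab - ba: 4 signed words (2^2 = 4).
Keep just the words that open with y1:
  y1y2y3 (sign +1) contributes +[[y1, y2], y3]
  y1y3y2 (sign -1) contributes -[[y1, y3], y2]


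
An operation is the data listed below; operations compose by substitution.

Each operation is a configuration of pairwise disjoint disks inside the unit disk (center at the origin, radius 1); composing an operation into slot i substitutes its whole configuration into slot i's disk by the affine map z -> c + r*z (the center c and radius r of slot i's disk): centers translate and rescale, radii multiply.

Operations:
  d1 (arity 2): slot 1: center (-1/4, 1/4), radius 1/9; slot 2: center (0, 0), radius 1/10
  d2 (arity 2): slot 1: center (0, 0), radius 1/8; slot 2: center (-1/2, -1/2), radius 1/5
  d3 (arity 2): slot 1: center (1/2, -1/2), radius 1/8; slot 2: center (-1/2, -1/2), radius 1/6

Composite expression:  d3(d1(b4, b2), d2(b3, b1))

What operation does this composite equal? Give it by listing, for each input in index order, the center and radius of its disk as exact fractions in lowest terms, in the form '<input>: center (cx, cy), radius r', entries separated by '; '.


b1: center (-7/12, -7/12), radius 1/30; b2: center (1/2, -1/2), radius 1/80; b3: center (-1/2, -1/2), radius 1/48; b4: center (15/32, -15/32), radius 1/72

Follow each b-input down from d3: c' goes to c + r*c', radius to r*r'.
tracing b4 down its 2-map path: center (15/32, -15/32), radius 1/72
tracing b2 down its 2-map path: center (1/2, -1/2), radius 1/80
tracing b3 down its 2-map path: center (-1/2, -1/2), radius 1/48
tracing b1 down its 2-map path: center (-7/12, -7/12), radius 1/30


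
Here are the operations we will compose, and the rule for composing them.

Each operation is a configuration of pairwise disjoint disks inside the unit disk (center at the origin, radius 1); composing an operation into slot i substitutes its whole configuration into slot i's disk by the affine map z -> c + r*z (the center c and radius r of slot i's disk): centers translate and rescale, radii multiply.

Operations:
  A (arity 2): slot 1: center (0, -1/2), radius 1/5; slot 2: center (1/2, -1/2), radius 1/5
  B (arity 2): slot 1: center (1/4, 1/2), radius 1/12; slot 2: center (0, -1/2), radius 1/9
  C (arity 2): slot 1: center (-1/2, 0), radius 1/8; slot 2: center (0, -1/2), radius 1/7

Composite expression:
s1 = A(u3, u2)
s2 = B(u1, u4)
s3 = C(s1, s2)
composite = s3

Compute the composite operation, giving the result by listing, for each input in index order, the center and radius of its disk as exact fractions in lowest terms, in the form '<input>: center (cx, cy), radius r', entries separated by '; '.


u1: center (1/28, -3/7), radius 1/84; u2: center (-7/16, -1/16), radius 1/40; u3: center (-1/2, -1/16), radius 1/40; u4: center (0, -4/7), radius 1/63

Nesting under C composes maps z -> c + r*z down each u-path.
tracing u3 down its 2-map path: center (-1/2, -1/16), radius 1/40
tracing u2 down its 2-map path: center (-7/16, -1/16), radius 1/40
tracing u1 down its 2-map path: center (1/28, -3/7), radius 1/84
tracing u4 down its 2-map path: center (0, -4/7), radius 1/63


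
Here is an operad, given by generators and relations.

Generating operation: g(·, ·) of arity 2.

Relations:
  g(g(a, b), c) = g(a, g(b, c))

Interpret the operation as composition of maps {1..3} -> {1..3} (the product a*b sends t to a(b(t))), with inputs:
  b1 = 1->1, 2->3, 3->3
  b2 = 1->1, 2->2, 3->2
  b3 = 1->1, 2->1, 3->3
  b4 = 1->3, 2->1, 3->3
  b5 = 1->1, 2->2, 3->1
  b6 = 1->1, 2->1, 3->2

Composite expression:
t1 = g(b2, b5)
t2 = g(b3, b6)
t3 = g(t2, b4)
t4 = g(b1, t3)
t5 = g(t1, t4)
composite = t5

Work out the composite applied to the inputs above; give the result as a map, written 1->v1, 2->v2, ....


1->1, 2->1, 3->1

g(b2, b5) = 1->1, 2->2, 3->1
g(b3, b6) = 1->1, 2->1, 3->1
g(g(b3, b6), b4) = 1->1, 2->1, 3->1
g(b1, g(g(b3, b6), b4)) = 1->1, 2->1, 3->1
g(g(b2, b5), g(b1, g(g(b3, b6), b4))) = 1->1, 2->1, 3->1


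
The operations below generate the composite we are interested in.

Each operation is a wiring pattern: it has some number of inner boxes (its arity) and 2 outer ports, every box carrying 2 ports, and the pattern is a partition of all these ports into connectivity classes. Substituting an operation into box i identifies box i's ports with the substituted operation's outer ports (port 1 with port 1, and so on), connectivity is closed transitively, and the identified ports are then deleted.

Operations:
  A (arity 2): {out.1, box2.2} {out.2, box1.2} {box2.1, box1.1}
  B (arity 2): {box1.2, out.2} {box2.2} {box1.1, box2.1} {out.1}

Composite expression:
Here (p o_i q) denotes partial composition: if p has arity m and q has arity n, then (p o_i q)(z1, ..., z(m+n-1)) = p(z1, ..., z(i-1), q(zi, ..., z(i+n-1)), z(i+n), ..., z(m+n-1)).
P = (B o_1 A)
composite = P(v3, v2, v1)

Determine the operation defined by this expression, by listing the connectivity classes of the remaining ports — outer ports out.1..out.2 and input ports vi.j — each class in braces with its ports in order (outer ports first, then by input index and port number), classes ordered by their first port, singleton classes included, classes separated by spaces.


{out.1} {out.2, v3.2} {v1.1, v2.2} {v1.2} {v2.1, v3.1}

Treat the ports identified at B as solder joints: merge, then drop.
A over (v3, v2) gives {out.1, v2.2} {out.2, v3.2} {v2.1, v3.1}, out.j being that stage's outer ports
B over (v3, v2, v1) gives {out.1} {out.2, v3.2} {v1.1, v2.2} {v1.2} {v2.1, v3.1}, out.j being that stage's outer ports


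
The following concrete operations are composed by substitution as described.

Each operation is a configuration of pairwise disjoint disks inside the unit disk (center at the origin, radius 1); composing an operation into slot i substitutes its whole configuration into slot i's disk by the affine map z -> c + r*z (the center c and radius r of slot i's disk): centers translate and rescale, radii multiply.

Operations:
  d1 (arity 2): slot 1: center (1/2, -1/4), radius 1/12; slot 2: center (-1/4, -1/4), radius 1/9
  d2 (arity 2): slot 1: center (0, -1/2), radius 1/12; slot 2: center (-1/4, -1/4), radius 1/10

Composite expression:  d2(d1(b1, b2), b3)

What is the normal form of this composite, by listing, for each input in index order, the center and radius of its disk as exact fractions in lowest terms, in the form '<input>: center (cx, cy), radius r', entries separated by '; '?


Each b-disk chains the slot maps above it in d2; radii multiply.
for b1, the 2-step affine chain lands on center (1/24, -25/48), radius 1/144
for b2, the 2-step affine chain lands on center (-1/48, -25/48), radius 1/108
for b3, the 1-step affine chain lands on center (-1/4, -1/4), radius 1/10

b1: center (1/24, -25/48), radius 1/144; b2: center (-1/48, -25/48), radius 1/108; b3: center (-1/4, -1/4), radius 1/10


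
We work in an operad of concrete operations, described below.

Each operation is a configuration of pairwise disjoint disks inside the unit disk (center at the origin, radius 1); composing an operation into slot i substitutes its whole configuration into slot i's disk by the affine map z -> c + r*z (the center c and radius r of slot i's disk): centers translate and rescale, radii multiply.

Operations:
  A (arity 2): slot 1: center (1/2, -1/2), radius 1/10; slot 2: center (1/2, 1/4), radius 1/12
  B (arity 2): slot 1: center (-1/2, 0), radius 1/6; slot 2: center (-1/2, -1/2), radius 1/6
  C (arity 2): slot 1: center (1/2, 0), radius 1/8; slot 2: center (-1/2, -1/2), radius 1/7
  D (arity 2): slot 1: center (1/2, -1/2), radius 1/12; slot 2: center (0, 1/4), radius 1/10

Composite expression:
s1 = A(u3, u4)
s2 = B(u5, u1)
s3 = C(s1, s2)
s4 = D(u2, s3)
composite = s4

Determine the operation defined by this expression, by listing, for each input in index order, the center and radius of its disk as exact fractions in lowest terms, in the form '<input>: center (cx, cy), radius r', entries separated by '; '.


u1: center (-2/35, 27/140), radius 1/420; u2: center (1/2, -1/2), radius 1/12; u3: center (9/160, 39/160), radius 1/800; u4: center (9/160, 81/320), radius 1/960; u5: center (-2/35, 1/5), radius 1/420


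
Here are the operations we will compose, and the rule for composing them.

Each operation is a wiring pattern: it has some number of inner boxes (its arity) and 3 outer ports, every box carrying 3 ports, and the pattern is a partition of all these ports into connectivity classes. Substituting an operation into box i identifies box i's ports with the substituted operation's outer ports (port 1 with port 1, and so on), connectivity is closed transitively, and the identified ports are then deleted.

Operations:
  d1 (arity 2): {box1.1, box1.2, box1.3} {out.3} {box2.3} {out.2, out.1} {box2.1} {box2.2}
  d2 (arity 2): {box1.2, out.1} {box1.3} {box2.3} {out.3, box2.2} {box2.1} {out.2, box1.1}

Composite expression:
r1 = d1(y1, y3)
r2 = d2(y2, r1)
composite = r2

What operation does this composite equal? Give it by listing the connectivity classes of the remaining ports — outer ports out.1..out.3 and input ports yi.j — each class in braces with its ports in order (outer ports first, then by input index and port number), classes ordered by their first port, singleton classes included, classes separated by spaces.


Treat the ports identified at d2 as solder joints: merge, then drop.
stage d1: inputs (y1, y3), connectivity {out.1, out.2} {out.3} {y1.1, y1.2, y1.3} {y3.1} {y3.2} {y3.3}, out.j its boundary
stage d2: inputs (y2, y1, y3), connectivity {out.1, y2.2} {out.2, y2.1} {out.3} {y1.1, y1.2, y1.3} {y2.3} {y3.1} {y3.2} {y3.3}, out.j its boundary

{out.1, y2.2} {out.2, y2.1} {out.3} {y1.1, y1.2, y1.3} {y2.3} {y3.1} {y3.2} {y3.3}


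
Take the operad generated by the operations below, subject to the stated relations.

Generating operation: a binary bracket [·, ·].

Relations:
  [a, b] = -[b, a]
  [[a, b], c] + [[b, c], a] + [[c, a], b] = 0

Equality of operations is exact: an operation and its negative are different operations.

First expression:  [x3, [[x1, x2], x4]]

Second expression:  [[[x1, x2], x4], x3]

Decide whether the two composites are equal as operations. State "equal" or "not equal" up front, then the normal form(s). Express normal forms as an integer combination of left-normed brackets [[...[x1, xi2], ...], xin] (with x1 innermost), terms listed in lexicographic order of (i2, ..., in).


not equal; first: -[[[x1, x2], x4], x3]; second: [[[x1, x2], x4], x3]

In normal form, the first expression is -[[[x1, x2], x4], x3]
In normal form, the second expression is [[[x1, x2], x4], x3]
The forms do not match — not equal.


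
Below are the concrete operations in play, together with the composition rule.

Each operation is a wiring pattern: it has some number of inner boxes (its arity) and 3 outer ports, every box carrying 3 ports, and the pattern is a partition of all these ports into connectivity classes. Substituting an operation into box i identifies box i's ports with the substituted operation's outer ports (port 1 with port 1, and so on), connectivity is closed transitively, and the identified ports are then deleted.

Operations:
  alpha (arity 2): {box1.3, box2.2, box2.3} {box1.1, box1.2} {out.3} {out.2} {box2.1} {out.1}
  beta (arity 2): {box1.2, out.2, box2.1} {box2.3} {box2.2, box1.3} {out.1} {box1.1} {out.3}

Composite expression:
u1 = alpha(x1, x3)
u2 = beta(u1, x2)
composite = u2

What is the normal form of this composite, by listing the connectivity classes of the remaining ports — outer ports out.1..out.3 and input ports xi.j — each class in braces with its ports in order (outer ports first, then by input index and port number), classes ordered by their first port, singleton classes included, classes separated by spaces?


{out.1} {out.2, x2.1} {out.3} {x1.1, x1.2} {x1.3, x3.2, x3.3} {x2.2} {x2.3} {x3.1}


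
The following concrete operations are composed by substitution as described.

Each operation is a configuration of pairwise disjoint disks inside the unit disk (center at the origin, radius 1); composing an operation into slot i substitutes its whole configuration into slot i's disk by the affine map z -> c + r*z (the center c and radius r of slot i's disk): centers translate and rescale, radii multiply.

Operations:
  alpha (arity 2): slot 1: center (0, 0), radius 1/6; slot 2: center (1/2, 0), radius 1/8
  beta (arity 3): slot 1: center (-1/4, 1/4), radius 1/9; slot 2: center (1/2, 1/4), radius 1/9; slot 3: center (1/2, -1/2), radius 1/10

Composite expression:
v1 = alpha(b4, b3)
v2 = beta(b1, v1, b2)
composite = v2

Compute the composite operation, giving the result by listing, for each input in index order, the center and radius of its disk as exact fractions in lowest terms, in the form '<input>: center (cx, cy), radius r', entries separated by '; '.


b1: center (-1/4, 1/4), radius 1/9; b2: center (1/2, -1/2), radius 1/10; b3: center (5/9, 1/4), radius 1/72; b4: center (1/2, 1/4), radius 1/54

Each b-disk chains the slot maps above it in beta; radii multiply.
input b1: composing its 1 substitution step yields center (-1/4, 1/4), radius 1/9
input b4: composing its 2 substitution steps yields center (1/2, 1/4), radius 1/54
input b3: composing its 2 substitution steps yields center (5/9, 1/4), radius 1/72
input b2: composing its 1 substitution step yields center (1/2, -1/2), radius 1/10


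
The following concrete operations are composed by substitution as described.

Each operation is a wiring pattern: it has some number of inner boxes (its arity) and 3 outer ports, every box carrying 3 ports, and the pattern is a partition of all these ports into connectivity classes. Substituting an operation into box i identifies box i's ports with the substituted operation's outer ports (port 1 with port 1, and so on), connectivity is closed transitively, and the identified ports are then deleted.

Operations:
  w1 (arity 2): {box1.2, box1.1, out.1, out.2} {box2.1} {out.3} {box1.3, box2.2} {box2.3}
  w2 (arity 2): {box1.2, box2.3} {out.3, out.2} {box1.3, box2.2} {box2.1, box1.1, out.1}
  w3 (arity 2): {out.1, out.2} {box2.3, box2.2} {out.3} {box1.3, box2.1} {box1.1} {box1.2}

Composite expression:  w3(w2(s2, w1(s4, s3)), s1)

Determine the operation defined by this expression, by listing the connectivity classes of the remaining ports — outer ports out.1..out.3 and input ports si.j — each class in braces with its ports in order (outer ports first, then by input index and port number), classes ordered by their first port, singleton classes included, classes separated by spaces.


{out.1, out.2} {out.3} {s1.1} {s1.2, s1.3} {s2.1, s2.3, s4.1, s4.2} {s2.2} {s3.1} {s3.2, s4.3} {s3.3}

Substituting into w3 glues patterns; closure does the rest.
the subtree at w1 composes to {out.1, out.2, s4.1, s4.2} {out.3} {s3.1} {s3.2, s4.3} {s3.3} on (s4, s3); out.j = own outer ports
the subtree at w2 composes to {out.1, s2.1, s2.3, s4.1, s4.2} {out.2, out.3} {s2.2} {s3.1} {s3.2, s4.3} {s3.3} on (s2, s4, s3); out.j = own outer ports
the subtree at w3 composes to {out.1, out.2} {out.3} {s1.1} {s1.2, s1.3} {s2.1, s2.3, s4.1, s4.2} {s2.2} {s3.1} {s3.2, s4.3} {s3.3} on (s2, s4, s3, s1); out.j = own outer ports


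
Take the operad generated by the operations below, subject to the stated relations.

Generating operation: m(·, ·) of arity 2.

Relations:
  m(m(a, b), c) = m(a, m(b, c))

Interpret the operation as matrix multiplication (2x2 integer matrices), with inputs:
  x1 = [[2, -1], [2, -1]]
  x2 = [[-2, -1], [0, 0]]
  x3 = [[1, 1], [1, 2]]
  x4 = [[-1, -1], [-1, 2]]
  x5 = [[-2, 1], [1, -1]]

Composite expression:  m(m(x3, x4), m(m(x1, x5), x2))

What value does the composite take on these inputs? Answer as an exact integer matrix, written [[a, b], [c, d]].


[[-10, -5], [0, 0]]

m(x3, x4) = [[-2, 1], [-3, 3]]
m(x1, x5) = [[-5, 3], [-5, 3]]
m(m(x1, x5), x2) = [[10, 5], [10, 5]]
m(m(x3, x4), m(m(x1, x5), x2)) = [[-10, -5], [0, 0]]


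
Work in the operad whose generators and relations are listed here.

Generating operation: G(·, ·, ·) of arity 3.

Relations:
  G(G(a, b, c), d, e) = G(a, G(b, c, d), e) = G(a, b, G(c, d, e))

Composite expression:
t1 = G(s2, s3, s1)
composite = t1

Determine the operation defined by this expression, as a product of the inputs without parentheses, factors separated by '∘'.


s2 ∘ s3 ∘ s1

Under associativity of G, the answer is the s's in reading order.
G(s2, s3, s1) collapses to s2 ∘ s3 ∘ s1


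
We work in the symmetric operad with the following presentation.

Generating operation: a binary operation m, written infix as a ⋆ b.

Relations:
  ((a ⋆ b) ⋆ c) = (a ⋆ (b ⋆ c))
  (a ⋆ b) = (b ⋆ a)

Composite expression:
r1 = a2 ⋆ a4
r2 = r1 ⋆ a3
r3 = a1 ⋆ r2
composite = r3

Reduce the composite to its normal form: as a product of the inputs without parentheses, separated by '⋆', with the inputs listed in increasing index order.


Any arrangement under m is one operation, so sort the a-inputs.
(a2 ⋆ a4) linearizes to a2 ⋆ a4
((a2 ⋆ a4) ⋆ a3) linearizes to a2 ⋆ a4 ⋆ a3
(a1 ⋆ ((a2 ⋆ a4) ⋆ a3)) linearizes to a1 ⋆ a2 ⋆ a4 ⋆ a3
putting the inputs in ascending order: a1 ⋆ a2 ⋆ a3 ⋆ a4

a1 ⋆ a2 ⋆ a3 ⋆ a4


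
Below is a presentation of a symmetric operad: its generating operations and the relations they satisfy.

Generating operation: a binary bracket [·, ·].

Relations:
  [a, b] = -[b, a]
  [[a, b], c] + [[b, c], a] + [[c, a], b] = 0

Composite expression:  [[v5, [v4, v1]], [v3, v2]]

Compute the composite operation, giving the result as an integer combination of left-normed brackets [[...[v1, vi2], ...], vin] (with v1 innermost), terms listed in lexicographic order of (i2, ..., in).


-[[[[v1, v4], v5], v2], v3] + [[[[v1, v4], v5], v3], v2]

A multilinear Lie element is pinned by v1-initial words (v1 innermost).
Composite bracket: [[v5, [v4, v1]], [v3, v2]]
Applying ab - ba throughout gives 16 signed words (2^4 = 16).
Words beginning with v1 determine it all:
  v1v4v5v2v3 (sign -1) contributes -[[[[v1, v4], v5], v2], v3]
  v1v4v5v3v2 (sign +1) contributes +[[[[v1, v4], v5], v3], v2]


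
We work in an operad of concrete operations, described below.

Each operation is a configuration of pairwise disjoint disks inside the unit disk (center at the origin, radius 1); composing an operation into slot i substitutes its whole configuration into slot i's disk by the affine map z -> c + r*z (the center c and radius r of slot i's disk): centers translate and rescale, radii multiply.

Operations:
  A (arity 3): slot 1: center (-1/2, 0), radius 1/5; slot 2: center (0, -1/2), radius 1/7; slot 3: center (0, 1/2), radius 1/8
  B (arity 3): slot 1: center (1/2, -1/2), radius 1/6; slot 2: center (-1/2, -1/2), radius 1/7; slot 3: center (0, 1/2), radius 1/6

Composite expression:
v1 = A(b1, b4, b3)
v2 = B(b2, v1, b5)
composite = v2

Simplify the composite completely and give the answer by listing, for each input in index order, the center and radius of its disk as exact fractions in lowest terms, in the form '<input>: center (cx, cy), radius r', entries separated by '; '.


b1: center (-4/7, -1/2), radius 1/35; b2: center (1/2, -1/2), radius 1/6; b3: center (-1/2, -3/7), radius 1/56; b4: center (-1/2, -4/7), radius 1/49; b5: center (0, 1/2), radius 1/6

Follow each b-input down from B: c' goes to c + r*c', radius to r*r'.
b2 passes through 1 substitution, ending at center (1/2, -1/2), radius 1/6
b1 passes through 2 substitutions, ending at center (-4/7, -1/2), radius 1/35
b4 passes through 2 substitutions, ending at center (-1/2, -4/7), radius 1/49
b3 passes through 2 substitutions, ending at center (-1/2, -3/7), radius 1/56
b5 passes through 1 substitution, ending at center (0, 1/2), radius 1/6


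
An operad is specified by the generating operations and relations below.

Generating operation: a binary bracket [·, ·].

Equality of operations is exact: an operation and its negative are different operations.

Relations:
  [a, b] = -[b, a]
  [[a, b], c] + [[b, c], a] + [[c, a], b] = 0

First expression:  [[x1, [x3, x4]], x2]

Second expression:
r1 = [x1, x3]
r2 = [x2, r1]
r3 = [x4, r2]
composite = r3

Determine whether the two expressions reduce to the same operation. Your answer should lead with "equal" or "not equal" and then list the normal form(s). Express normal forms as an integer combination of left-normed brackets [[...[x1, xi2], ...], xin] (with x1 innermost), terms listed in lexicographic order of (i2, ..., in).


In normal form, the first expression is [[[x1, x3], x4], x2] - [[[x1, x4], x3], x2]
In normal form, the second expression is [[[x1, x3], x2], x4]
They disagree, so not equal.

not equal; first: [[[x1, x3], x4], x2] - [[[x1, x4], x3], x2]; second: [[[x1, x3], x2], x4]


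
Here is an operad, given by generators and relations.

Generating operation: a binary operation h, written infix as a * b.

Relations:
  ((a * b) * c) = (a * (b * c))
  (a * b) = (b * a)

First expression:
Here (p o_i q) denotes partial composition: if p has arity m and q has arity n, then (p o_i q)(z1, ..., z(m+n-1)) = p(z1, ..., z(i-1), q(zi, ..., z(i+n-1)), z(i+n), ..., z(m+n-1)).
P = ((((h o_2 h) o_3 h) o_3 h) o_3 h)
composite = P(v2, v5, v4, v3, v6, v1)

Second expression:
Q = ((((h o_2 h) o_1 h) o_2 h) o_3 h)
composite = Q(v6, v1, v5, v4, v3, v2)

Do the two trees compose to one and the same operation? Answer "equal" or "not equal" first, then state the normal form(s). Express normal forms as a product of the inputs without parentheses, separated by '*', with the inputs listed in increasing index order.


equal: each reduces to v1 * v2 * v3 * v4 * v5 * v6

The first expression, normalized: v1 * v2 * v3 * v4 * v5 * v6
The second expression, normalized: v1 * v2 * v3 * v4 * v5 * v6
The forms coincide; equal.


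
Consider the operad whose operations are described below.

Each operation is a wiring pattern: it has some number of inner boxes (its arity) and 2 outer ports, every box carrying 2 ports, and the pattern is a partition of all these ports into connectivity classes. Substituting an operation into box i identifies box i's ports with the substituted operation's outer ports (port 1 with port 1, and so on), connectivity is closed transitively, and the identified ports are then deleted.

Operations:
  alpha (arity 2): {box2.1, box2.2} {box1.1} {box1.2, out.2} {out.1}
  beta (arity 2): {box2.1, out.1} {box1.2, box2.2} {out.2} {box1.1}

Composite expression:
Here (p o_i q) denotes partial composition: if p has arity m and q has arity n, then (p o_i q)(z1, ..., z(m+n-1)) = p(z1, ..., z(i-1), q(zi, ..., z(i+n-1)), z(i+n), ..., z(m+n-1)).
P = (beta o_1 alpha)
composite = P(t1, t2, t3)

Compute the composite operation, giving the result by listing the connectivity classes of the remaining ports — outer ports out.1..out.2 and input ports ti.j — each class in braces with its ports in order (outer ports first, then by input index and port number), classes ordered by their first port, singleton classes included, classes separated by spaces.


Treat the ports identified at beta as solder joints: merge, then drop.
after alpha, the pattern on (t1, t2) reads {out.1} {out.2, t1.2} {t1.1} {t2.1, t2.2} (out.j = its outer ports)
after beta, the pattern on (t1, t2, t3) reads {out.1, t3.1} {out.2} {t1.1} {t1.2, t3.2} {t2.1, t2.2} (out.j = its outer ports)

{out.1, t3.1} {out.2} {t1.1} {t1.2, t3.2} {t2.1, t2.2}


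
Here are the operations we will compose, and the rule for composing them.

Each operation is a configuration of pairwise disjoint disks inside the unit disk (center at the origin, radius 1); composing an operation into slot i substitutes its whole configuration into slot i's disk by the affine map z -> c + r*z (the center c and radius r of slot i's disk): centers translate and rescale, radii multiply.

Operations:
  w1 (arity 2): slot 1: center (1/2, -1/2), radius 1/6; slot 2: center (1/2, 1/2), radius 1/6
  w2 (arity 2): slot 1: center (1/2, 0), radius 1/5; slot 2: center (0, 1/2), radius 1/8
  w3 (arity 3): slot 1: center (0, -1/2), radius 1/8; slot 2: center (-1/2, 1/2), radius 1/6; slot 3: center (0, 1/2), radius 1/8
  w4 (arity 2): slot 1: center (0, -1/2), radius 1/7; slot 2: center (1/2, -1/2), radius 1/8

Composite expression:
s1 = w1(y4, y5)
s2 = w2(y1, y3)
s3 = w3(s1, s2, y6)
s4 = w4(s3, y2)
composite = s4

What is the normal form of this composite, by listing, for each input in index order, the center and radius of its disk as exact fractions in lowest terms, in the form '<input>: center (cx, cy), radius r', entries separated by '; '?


Affine substitution under w4: radii multiply and y-centers shift.
tracing y4 down its 3-map path: center (1/112, -65/112), radius 1/336
tracing y5 down its 3-map path: center (1/112, -9/16), radius 1/336
tracing y1 down its 3-map path: center (-5/84, -3/7), radius 1/210
tracing y3 down its 3-map path: center (-1/14, -5/12), radius 1/336
tracing y6 down its 2-map path: center (0, -3/7), radius 1/56
tracing y2 down its 1-map path: center (1/2, -1/2), radius 1/8

y1: center (-5/84, -3/7), radius 1/210; y2: center (1/2, -1/2), radius 1/8; y3: center (-1/14, -5/12), radius 1/336; y4: center (1/112, -65/112), radius 1/336; y5: center (1/112, -9/16), radius 1/336; y6: center (0, -3/7), radius 1/56


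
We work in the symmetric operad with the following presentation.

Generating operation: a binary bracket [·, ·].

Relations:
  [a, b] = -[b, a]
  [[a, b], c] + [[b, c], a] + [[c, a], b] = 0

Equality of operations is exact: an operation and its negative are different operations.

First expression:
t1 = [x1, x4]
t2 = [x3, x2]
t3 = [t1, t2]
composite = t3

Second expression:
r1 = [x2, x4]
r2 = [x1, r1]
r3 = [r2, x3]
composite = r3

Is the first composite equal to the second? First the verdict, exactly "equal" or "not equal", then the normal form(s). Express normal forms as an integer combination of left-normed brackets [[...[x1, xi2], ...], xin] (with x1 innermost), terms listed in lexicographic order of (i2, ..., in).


not equal; first: -[[[x1, x4], x2], x3] + [[[x1, x4], x3], x2]; second: [[[x1, x2], x4], x3] - [[[x1, x4], x2], x3]

The first expression reduces to -[[[x1, x4], x2], x3] + [[[x1, x4], x3], x2]
The second expression reduces to [[[x1, x2], x4], x3] - [[[x1, x4], x2], x3]
Distinct normal forms: not equal.


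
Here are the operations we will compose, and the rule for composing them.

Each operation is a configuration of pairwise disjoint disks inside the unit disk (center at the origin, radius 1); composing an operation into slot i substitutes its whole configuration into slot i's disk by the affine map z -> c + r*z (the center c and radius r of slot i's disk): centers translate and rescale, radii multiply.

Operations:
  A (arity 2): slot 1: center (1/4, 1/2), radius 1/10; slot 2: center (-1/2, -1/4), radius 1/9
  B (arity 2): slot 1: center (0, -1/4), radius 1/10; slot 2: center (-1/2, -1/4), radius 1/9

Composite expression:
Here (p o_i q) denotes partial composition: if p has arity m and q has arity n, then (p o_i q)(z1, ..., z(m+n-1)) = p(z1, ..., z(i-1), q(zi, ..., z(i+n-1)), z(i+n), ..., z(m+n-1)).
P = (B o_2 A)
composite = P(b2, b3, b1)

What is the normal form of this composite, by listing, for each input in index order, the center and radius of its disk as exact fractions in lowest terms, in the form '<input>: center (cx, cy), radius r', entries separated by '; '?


Each b-disk chains the slot maps above it in B; radii multiply.
b2 passes through 1 substitution, ending at center (0, -1/4), radius 1/10
b3 passes through 2 substitutions, ending at center (-17/36, -7/36), radius 1/90
b1 passes through 2 substitutions, ending at center (-5/9, -5/18), radius 1/81

b1: center (-5/9, -5/18), radius 1/81; b2: center (0, -1/4), radius 1/10; b3: center (-17/36, -7/36), radius 1/90


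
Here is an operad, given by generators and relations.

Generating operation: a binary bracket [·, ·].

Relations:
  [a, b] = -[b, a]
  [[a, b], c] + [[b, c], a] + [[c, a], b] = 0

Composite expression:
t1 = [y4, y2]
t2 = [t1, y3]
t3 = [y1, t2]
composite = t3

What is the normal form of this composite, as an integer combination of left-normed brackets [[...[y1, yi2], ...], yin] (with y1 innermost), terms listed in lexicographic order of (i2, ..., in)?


-[[[y1, y2], y4], y3] + [[[y1, y3], y2], y4] - [[[y1, y3], y4], y2] + [[[y1, y4], y2], y3]

A multilinear Lie element is pinned by y1-initial words (y1 innermost).
Composite bracket: [y1, [[y4, y2], y3]]
Full expansion: 8 signed words from ab - ba (2^3 = 8).
Keep just the words that open with y1:
  the word y1y2y4y3 carries sign -1 and contributes -[[[y1, y2], y4], y3]
  the word y1y3y2y4 carries sign +1 and contributes +[[[y1, y3], y2], y4]
  the word y1y3y4y2 carries sign -1 and contributes -[[[y1, y3], y4], y2]
  the word y1y4y2y3 carries sign +1 and contributes +[[[y1, y4], y2], y3]


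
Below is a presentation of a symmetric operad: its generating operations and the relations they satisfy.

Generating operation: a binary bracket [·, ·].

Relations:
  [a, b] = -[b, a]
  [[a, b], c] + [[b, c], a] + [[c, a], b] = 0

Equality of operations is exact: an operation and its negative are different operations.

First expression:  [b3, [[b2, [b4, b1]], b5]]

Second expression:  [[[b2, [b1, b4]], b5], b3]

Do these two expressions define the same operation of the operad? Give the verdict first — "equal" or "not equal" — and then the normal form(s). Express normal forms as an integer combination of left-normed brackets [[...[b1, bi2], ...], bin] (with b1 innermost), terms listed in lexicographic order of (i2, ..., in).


equal; the common form is -[[[[b1, b4], b2], b5], b3]

The first expression, normalized: -[[[[b1, b4], b2], b5], b3]
The second expression, normalized: -[[[[b1, b4], b2], b5], b3]
Both agree, so they are equal.
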